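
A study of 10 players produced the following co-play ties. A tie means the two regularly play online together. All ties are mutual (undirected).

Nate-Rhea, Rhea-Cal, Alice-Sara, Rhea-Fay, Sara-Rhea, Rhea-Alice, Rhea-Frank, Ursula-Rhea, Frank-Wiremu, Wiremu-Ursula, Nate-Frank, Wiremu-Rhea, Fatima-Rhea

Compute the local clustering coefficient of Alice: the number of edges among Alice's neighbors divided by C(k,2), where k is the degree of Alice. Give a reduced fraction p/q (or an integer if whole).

Alice's neighbors: Rhea and Sara (k = 2).
Possible neighbor pairs: C(2,2) = 1. Edges among them: Rhea–Sara → e = 1.
Clustering(Alice) = 1/1.

1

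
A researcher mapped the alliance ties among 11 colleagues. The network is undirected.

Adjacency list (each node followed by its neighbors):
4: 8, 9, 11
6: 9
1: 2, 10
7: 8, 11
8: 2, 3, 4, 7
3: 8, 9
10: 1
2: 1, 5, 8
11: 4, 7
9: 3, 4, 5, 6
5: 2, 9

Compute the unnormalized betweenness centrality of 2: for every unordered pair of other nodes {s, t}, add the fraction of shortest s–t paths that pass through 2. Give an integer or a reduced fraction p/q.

18

Pairs whose geodesics pass through 2 — 11–1: 2/2; 11–10: 2/2; 4–1: 1; 4–10: 1; 6–1: 1; 6–10: 1; 8–1: 1; 8–5: 1; 8–10: 1; 1–9: 1; 1–5: 1; 1–3: 1; 1–7: 1; 9–10: 1 … (+4 more pairs).
All other pairs contribute 0.
Summing the contributions gives betweenness(2) = 18.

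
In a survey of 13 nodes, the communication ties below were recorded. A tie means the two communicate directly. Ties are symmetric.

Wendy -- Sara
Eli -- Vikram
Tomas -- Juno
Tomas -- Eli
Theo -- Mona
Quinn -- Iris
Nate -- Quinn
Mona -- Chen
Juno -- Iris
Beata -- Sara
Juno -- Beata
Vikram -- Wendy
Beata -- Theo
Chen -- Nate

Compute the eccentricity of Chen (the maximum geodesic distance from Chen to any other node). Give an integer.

6

Distances from Chen: Beata:3, Eli:6, Iris:3, Juno:4, Mona:1, Nate:1, Quinn:2, Sara:4, Theo:2, Tomas:5, Vikram:6, Wendy:5.
The largest is 6 (to Eli and Vikram), so the eccentricity of Chen is 6.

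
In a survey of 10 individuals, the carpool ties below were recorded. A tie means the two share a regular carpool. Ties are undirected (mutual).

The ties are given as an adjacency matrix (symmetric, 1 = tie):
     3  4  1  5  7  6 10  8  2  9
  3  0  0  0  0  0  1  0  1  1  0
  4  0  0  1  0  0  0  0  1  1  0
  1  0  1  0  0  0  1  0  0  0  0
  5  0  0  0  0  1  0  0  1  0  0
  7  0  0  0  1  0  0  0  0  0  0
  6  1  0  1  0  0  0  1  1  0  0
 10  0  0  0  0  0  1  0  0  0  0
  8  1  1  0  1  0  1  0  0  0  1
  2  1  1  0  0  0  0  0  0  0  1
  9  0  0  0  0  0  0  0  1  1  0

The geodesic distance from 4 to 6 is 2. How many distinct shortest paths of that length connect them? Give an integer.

The shortest distance is 2. The length-2 paths are: 4–1–6; 4–8–6.
That gives 2 distinct shortest paths.

2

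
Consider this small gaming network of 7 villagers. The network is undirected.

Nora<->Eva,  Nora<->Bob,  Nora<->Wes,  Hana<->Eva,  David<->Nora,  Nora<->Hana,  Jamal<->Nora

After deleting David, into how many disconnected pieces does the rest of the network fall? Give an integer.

1

David's neighbors (Nora) remain reachable from one another through other ties, so the rest of the network stays in one piece.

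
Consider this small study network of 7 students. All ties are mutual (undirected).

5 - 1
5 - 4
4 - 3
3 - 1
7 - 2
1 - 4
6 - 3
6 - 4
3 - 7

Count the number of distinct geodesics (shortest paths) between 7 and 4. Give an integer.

1

The shortest distance is 2, and the only length-2 path is 7–3–4. So there is exactly 1 shortest path.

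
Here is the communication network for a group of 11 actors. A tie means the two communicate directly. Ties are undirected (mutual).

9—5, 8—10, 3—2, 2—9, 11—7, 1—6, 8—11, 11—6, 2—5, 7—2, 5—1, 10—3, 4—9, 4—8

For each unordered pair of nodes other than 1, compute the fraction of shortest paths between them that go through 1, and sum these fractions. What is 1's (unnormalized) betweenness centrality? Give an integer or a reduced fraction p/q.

Pairs whose geodesics pass through 1 — 2–6: 1/2; 11–5: 1/2; 6–5: 1; 6–9: 1; 6–3: 1/3.
All other pairs contribute 0.
Summing the contributions gives betweenness(1) = 10/3.

10/3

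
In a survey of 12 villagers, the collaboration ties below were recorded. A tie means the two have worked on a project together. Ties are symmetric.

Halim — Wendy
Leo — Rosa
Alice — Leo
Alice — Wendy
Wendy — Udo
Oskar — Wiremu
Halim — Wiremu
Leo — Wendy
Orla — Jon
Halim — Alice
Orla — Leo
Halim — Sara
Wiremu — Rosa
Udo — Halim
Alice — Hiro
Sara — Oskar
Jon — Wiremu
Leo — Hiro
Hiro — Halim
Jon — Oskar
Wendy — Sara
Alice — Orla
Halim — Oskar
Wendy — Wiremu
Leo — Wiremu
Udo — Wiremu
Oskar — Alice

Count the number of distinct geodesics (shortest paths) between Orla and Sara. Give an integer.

5

The shortest distance is 3. The length-3 paths are: Orla–Alice–Halim–Sara; Orla–Leo–Wendy–Sara; Orla–Alice–Wendy–Sara; Orla–Jon–Oskar–Sara; Orla–Alice–Oskar–Sara.
That gives 5 distinct shortest paths.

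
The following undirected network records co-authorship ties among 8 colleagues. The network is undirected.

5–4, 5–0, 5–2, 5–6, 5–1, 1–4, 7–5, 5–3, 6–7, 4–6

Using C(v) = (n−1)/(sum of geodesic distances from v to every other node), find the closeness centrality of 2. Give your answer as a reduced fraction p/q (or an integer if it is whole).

7/13

Distances from 2: 0:2, 1:2, 3:2, 4:2, 5:1, 6:2, 7:2. Sum = 13.
n = 8, so closeness = 7/13.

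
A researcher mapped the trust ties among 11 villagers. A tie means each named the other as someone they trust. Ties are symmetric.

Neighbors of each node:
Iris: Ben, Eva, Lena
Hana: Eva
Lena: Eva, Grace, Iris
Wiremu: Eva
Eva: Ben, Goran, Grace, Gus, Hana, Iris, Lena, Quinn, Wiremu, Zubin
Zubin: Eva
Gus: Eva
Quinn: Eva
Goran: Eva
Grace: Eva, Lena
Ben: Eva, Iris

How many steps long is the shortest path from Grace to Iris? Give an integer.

One shortest route is Grace – Eva – Iris, which uses 2 edges, and Grace and Iris are not directly tied, so nothing shorter exists. So d(Grace,Iris) = 2.

2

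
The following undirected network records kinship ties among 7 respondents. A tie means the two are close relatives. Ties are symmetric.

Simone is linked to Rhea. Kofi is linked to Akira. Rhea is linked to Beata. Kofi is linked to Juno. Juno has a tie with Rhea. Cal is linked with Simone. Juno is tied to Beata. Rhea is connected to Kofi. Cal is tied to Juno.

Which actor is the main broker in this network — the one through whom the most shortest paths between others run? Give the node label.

Unnormalized betweenness of each node: Akira:0, Beata:0, Cal:1/2, Juno:9/2, Kofi:5, Rhea:9/2, Simone:1/2.
Kofi has the largest value, 5, making it the main broker — the node through which the most shortest paths run.

Kofi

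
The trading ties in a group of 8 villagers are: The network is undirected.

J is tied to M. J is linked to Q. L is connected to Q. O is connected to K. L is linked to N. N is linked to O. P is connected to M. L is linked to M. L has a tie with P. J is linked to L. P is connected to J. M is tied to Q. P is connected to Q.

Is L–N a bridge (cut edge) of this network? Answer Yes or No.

Yes

Without the L–N edge there is no alternate route between L and N, so the network disconnects. It is a bridge.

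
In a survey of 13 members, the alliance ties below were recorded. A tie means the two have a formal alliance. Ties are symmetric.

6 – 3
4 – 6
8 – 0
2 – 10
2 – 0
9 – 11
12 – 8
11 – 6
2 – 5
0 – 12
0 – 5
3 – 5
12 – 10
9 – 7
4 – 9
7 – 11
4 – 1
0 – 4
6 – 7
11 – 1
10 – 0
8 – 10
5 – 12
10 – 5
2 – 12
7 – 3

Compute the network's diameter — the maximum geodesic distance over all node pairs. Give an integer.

4

Eccentricity of each node (its greatest distance to any other): 0:3, 1:3, 2:4, 3:3, 4:2, 5:3, 6:3, 7:4, 8:4, 9:3, 10:4, 11:4, 12:4.
The maximum eccentricity is 4, realized for instance by the pair 11–12 via 11 – 1 – 4 – 0 – 12. So the diameter is 4.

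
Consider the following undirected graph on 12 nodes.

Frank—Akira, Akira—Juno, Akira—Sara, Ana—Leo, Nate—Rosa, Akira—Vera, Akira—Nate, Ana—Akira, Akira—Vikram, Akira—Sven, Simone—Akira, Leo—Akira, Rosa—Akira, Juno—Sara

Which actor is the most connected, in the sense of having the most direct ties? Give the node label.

Degrees — Akira:11, Ana:2, Frank:1, Juno:2, Leo:2, Nate:2, Rosa:2, Sara:2, Simone:1, Sven:1, Vera:1, Vikram:1.
The maximum is 11, attained only by Akira.

Akira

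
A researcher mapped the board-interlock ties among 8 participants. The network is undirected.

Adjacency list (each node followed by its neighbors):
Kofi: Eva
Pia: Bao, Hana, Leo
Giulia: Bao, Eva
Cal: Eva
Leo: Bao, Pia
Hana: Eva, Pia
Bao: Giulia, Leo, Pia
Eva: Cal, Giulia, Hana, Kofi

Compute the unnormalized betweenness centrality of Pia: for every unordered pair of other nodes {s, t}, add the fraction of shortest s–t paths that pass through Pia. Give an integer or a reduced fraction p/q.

Pairs whose geodesics pass through Pia — Eva–Leo: 1/2; Hana–Leo: 1; Hana–Bao: 1; Cal–Leo: 1/2; Kofi–Leo: 1/2.
All other pairs contribute 0.
Summing the contributions gives betweenness(Pia) = 7/2.

7/2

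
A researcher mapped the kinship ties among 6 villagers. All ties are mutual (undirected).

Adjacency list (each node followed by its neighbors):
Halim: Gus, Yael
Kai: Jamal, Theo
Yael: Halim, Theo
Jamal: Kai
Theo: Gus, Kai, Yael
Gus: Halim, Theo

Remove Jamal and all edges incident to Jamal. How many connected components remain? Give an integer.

Jamal's neighbors (Kai) remain reachable from one another through other ties, so the rest of the network stays in one piece.

1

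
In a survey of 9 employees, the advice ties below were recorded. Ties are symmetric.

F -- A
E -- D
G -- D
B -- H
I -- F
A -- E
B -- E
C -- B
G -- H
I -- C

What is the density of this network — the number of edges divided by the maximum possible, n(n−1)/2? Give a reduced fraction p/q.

5/18

There are 10 edges and 9 nodes, so the maximum possible is C(9,2) = 36.
Density = 10/36 = 5/18.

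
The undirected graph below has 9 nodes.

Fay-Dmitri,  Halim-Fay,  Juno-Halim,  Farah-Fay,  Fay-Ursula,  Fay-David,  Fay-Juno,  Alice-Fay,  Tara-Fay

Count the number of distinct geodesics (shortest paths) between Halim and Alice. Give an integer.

1

The shortest distance is 2, and the only length-2 path is Halim–Fay–Alice. So there is exactly 1 shortest path.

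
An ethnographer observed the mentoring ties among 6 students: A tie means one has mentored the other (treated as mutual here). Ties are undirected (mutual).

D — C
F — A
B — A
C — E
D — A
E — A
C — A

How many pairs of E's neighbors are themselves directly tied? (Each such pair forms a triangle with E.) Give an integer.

1

E's neighbors: A and C.
Neighbor pairs that are themselves tied: E–A–C. Each forms one triangle with E, for 1 in total.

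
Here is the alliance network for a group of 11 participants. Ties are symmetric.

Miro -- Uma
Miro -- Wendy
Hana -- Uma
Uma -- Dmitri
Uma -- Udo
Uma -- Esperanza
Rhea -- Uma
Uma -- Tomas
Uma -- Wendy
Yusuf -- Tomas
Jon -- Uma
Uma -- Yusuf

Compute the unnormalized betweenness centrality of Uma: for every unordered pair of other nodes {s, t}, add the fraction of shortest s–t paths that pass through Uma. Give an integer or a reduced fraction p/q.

43

Pairs whose geodesics pass through Uma — Tomas–Hana: 1; Tomas–Dmitri: 1; Tomas–Wendy: 1; Tomas–Jon: 1; Tomas–Esperanza: 1; Tomas–Miro: 1; Tomas–Udo: 1; Tomas–Rhea: 1; Hana–Dmitri: 1; Hana–Wendy: 1; Hana–Jon: 1; Hana–Esperanza: 1; Hana–Miro: 1; Hana–Udo: 1 … (+29 more pairs).
All other pairs contribute 0.
Summing the contributions gives betweenness(Uma) = 43.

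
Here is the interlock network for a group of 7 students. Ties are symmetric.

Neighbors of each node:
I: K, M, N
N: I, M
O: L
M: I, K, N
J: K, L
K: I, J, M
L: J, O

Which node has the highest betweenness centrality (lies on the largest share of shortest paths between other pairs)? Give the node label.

Unnormalized betweenness of each node: I:2, J:8, K:9, L:5, M:2, N:0, O:0.
K has the largest value, 9, making it the main broker — the node through which the most shortest paths run.

K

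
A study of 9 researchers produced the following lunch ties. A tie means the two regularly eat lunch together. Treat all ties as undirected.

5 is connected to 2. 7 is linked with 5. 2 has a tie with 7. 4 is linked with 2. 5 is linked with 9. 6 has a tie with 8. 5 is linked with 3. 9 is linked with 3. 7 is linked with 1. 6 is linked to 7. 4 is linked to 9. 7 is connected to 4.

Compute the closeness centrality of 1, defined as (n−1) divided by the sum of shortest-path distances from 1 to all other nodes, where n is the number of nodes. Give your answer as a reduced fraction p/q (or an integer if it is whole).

4/9

Distances from 1: 2:2, 3:3, 4:2, 5:2, 6:2, 7:1, 8:3, 9:3. Sum = 18.
n = 9, so closeness = 8/18 = 4/9.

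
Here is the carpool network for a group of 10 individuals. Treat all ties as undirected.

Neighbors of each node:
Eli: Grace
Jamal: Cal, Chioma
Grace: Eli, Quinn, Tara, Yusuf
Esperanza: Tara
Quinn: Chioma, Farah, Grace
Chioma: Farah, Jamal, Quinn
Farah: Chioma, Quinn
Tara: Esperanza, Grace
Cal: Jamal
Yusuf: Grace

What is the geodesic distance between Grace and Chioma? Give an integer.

2

One shortest route is Grace – Quinn – Chioma, which uses 2 edges, and Grace and Chioma are not directly tied, so nothing shorter exists. So d(Grace,Chioma) = 2.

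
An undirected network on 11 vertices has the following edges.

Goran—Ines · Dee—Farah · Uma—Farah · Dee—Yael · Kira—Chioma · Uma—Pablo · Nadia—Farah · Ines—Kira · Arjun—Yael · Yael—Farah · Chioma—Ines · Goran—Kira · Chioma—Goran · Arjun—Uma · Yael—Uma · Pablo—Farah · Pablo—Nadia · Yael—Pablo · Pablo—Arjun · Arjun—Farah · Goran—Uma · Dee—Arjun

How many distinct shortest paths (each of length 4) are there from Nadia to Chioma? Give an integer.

2

The shortest distance is 4. The length-4 paths are: Nadia–Farah–Uma–Goran–Chioma; Nadia–Pablo–Uma–Goran–Chioma.
That gives 2 distinct shortest paths.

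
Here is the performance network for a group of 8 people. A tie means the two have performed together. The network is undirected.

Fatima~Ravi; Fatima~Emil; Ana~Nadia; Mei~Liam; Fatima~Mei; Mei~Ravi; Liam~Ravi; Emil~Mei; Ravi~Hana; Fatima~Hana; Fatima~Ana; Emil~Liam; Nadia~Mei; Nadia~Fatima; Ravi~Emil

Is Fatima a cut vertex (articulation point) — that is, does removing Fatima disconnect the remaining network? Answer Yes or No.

Even without Fatima, every remaining node can still reach every other (the residual graph is connected), so Fatima is not a cut vertex.

No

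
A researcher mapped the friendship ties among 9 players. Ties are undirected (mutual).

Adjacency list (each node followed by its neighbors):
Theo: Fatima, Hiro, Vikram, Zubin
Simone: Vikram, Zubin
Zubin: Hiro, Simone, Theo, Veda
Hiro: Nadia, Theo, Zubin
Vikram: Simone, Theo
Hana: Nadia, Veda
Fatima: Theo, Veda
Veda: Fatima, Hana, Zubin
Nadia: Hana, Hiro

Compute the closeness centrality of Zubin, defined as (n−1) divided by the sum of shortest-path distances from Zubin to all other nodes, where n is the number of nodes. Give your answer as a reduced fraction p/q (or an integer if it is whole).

Distances from Zubin: Fatima:2, Hana:2, Hiro:1, Nadia:2, Simone:1, Theo:1, Veda:1, Vikram:2. Sum = 12.
n = 9, so closeness = 8/12 = 2/3.

2/3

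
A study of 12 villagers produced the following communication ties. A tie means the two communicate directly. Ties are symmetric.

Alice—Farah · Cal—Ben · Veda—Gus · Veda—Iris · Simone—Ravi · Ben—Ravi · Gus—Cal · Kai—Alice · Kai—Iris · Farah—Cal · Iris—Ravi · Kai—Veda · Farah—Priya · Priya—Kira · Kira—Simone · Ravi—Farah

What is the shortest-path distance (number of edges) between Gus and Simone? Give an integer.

4

One shortest route is Gus – Cal – Ben – Ravi – Simone, which uses 4 edges, and at distance 3 from Gus we only reach {Alice, Priya, Ravi}, which does not include Simone. So d(Gus,Simone) = 4.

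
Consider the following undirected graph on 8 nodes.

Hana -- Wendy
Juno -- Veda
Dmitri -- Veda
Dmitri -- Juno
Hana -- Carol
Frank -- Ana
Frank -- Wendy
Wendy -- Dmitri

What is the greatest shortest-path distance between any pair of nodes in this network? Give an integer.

4

Eccentricity of each node (its greatest distance to any other): Ana:4, Carol:4, Dmitri:3, Frank:3, Hana:3, Juno:4, Veda:4, Wendy:2.
The maximum eccentricity is 4, realized for instance by the pair Veda–Carol via Veda – Dmitri – Wendy – Hana – Carol. So the diameter is 4.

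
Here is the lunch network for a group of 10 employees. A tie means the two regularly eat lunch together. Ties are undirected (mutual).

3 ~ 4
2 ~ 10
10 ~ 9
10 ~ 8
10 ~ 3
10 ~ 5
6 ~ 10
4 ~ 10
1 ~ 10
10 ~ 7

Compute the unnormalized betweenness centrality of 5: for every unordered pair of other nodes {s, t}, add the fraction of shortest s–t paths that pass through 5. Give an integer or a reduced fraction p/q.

No shortest path between any pair of other nodes passes through 5.
Summing the contributions gives betweenness(5) = 0.

0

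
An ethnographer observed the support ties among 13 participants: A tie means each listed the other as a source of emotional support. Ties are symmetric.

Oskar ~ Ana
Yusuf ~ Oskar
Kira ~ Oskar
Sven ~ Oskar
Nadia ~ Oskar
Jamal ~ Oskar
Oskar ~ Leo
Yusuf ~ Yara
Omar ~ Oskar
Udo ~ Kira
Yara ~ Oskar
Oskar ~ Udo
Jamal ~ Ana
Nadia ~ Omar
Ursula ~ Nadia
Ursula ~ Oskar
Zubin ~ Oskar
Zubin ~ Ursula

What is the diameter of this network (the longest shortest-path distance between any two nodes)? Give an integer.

Eccentricity of each node (its greatest distance to any other): Ana:2, Jamal:2, Kira:2, Leo:2, Nadia:2, Omar:2, Oskar:1, Sven:2, Udo:2, Ursula:2, Yara:2, Yusuf:2, Zubin:2.
The maximum eccentricity is 2, realized for instance by the pair Omar–Ursula via Omar – Oskar – Ursula. So the diameter is 2.

2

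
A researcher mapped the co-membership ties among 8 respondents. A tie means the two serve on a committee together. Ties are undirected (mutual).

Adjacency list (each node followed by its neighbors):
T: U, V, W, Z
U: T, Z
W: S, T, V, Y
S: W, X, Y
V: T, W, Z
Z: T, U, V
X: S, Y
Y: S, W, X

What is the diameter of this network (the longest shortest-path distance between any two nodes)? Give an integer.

Eccentricity of each node (its greatest distance to any other): S:3, T:3, U:4, V:3, W:2, X:4, Y:3, Z:4.
The maximum eccentricity is 4, realized for instance by the pair Z–X via Z – T – W – Y – X. So the diameter is 4.

4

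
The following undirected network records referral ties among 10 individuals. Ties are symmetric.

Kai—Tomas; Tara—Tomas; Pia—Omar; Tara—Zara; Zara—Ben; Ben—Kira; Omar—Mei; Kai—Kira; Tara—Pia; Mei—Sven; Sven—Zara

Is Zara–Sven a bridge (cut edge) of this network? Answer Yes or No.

Even without that edge, Zara still reaches Sven via Zara – Tara – Pia – Omar – Mei – Sven, so the network stays connected. Not a bridge.

No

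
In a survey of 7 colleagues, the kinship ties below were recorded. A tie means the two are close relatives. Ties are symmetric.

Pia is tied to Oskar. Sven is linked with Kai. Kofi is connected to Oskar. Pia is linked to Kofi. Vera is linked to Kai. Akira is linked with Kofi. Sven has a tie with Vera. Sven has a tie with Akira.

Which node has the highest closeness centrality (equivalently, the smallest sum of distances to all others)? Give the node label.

Farness (sum of distances to all others) for each node — Akira:10, Kai:15, Kofi:11, Oskar:15, Pia:15, Sven:11, Vera:15.
The smallest farness is 10, for Akira, so Akira has the highest closeness.

Akira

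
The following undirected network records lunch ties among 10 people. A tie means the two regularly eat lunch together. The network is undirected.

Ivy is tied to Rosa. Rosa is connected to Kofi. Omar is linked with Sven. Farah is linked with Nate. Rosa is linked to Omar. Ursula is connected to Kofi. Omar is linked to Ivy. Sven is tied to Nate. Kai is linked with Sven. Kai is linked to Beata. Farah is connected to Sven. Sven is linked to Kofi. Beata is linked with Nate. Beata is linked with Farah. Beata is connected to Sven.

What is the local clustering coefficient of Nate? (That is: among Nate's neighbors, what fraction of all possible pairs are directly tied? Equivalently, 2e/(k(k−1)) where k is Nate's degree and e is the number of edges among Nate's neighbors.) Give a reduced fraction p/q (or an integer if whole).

Nate's neighbors: Beata, Farah, and Sven (k = 3).
Possible neighbor pairs: C(3,2) = 3. Edges among them: Beata–Farah, Beata–Sven, Farah–Sven → e = 3.
Clustering(Nate) = 3/3 = 1.

1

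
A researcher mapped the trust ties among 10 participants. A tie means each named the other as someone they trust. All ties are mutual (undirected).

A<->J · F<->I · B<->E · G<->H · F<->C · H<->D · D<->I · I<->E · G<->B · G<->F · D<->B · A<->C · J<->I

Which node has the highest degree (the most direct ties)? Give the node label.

Degrees — A:2, B:3, C:2, D:3, E:2, F:3, G:3, H:2, I:4, J:2.
The maximum is 4, attained only by I.

I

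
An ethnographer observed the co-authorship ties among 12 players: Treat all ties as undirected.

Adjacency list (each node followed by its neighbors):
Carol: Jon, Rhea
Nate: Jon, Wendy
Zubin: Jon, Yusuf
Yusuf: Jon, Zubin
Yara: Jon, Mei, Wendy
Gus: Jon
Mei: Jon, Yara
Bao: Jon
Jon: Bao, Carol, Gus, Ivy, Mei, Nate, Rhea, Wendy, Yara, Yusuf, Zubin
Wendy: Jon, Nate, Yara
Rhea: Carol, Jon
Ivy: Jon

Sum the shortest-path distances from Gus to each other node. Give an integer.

21

Distances from Gus: Bao:2, Carol:2, Ivy:2, Jon:1, Mei:2, Nate:2, Rhea:2, Wendy:2, Yara:2, Yusuf:2, Zubin:2.
Sum = 2 + 2 + 2 + 1 + 2 + 2 + 2 + 2 + 2 + 2 + 2 = 21.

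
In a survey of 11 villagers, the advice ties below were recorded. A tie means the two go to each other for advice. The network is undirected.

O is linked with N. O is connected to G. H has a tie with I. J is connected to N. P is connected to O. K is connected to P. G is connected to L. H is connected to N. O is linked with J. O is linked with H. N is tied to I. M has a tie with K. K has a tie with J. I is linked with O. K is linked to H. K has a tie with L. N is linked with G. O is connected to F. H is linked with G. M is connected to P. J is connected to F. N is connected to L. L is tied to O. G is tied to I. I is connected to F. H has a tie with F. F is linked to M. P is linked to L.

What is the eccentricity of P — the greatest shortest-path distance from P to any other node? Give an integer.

2

Distances from P: F:2, G:2, H:2, I:2, J:2, K:1, L:1, M:1, N:2, O:1.
The largest is 2 (to N, G, J, H, F, and I), so the eccentricity of P is 2.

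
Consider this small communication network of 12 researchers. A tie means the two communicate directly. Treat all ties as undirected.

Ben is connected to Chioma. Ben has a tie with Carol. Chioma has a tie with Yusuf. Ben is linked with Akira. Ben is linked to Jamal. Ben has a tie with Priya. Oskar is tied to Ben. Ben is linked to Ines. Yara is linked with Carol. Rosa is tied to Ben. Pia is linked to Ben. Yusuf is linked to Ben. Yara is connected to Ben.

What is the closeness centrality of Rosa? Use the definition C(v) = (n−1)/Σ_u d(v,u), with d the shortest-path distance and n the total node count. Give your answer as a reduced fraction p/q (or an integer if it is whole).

11/21

Distances from Rosa: Akira:2, Ben:1, Carol:2, Chioma:2, Ines:2, Jamal:2, Oskar:2, Pia:2, Priya:2, Yara:2, Yusuf:2. Sum = 21.
n = 12, so closeness = 11/21.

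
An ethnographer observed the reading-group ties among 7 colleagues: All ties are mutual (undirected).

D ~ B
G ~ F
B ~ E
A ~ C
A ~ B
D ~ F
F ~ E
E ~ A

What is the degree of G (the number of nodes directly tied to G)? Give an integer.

1

G is directly tied to F. That is 1 neighbor, so the degree of G is 1.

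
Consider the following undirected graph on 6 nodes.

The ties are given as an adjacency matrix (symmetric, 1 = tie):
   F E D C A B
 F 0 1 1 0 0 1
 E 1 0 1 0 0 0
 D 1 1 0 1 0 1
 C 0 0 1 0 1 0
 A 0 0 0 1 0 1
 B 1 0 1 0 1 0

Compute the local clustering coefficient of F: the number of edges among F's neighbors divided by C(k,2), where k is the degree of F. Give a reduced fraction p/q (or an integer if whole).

F's neighbors: B, D, and E (k = 3).
Possible neighbor pairs: C(3,2) = 3. Edges among them: B–D, D–E → e = 2.
Clustering(F) = 2/3.

2/3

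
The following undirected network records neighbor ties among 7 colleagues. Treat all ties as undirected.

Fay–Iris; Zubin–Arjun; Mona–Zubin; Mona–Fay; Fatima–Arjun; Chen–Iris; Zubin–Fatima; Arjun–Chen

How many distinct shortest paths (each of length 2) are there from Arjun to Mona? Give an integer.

1

The shortest distance is 2, and the only length-2 path is Arjun–Zubin–Mona. So there is exactly 1 shortest path.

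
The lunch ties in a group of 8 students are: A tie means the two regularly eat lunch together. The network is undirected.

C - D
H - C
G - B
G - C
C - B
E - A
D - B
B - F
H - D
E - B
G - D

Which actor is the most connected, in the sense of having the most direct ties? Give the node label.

Degrees — A:1, B:5, C:4, D:4, E:2, F:1, G:3, H:2.
The maximum is 5, attained only by B.

B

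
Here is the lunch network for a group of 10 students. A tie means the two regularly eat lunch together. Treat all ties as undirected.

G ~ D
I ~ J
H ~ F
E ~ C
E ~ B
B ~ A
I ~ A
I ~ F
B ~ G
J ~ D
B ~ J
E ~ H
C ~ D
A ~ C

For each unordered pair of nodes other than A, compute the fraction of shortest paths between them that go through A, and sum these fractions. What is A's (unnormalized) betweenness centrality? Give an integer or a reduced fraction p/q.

47/12

Pairs whose geodesics pass through A — F–G: 1/4; F–B: 1/3; F–C: 1/2; I–G: 1/3; I–B: 1/2; I–C: 1; I–E: 2/4; B–C: 1/2.
All other pairs contribute 0.
Summing the contributions gives betweenness(A) = 47/12.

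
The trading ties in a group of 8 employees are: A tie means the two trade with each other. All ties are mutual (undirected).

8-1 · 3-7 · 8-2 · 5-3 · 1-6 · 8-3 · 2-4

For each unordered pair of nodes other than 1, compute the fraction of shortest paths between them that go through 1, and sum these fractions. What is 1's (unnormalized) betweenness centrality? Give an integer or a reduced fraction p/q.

Pairs whose geodesics pass through 1 — 5–6: 1; 4–6: 1; 7–6: 1; 2–6: 1; 6–3: 1; 6–8: 1.
All other pairs contribute 0.
Summing the contributions gives betweenness(1) = 6.

6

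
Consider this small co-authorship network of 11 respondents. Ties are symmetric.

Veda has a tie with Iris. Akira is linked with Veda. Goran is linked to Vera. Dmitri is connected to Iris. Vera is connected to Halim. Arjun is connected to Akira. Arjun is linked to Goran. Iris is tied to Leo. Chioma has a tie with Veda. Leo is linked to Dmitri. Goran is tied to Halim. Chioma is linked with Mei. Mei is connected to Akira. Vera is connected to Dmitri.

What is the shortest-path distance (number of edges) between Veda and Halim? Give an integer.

One shortest route is Veda – Iris – Dmitri – Vera – Halim, which uses 4 edges, and at distance 3 from Veda we only reach {Goran, Vera}, which does not include Halim. So d(Veda,Halim) = 4.

4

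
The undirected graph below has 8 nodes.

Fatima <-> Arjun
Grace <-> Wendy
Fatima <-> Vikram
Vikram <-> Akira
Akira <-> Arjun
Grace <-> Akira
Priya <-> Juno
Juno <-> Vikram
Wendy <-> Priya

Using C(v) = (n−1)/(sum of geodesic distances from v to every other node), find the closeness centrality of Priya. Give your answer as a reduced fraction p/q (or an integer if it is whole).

Distances from Priya: Akira:3, Arjun:4, Fatima:3, Grace:2, Juno:1, Vikram:2, Wendy:1. Sum = 16.
n = 8, so closeness = 7/16.

7/16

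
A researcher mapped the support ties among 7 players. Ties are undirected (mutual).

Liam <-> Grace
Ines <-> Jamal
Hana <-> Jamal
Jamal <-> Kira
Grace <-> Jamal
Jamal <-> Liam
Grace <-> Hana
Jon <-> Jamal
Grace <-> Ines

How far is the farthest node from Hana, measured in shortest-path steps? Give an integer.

2

Distances from Hana: Grace:1, Ines:2, Jamal:1, Jon:2, Kira:2, Liam:2.
The largest is 2 (to Ines, Jon, Liam, and Kira), so the eccentricity of Hana is 2.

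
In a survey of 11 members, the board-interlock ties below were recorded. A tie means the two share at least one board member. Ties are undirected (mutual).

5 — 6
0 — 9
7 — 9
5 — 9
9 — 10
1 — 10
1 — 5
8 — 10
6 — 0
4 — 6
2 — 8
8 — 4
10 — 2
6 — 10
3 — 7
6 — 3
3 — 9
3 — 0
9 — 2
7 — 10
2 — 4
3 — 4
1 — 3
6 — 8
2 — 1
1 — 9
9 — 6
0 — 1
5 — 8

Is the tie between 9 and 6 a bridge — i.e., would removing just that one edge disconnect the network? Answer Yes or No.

Even without that edge, 9 still reaches 6 via 9 – 0 – 6, so the network stays connected. Not a bridge.

No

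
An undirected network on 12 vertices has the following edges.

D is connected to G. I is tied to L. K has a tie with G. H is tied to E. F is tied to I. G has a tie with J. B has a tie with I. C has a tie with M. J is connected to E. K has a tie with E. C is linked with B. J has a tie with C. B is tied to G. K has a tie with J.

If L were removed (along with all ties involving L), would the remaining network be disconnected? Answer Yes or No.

No

Even without L, every remaining node can still reach every other (the residual graph is connected), so L is not a cut vertex.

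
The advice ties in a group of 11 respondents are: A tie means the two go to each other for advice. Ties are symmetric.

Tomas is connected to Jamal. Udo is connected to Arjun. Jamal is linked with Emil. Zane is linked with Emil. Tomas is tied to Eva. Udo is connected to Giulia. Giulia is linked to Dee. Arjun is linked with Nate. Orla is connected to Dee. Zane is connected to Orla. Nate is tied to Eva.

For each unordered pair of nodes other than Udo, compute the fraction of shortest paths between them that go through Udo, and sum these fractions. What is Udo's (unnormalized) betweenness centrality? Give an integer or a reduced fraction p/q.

10

Pairs whose geodesics pass through Udo — Zane–Arjun: 1; Orla–Arjun: 1; Orla–Nate: 1; Dee–Arjun: 1; Dee–Nate: 1; Dee–Eva: 1; Giulia–Arjun: 1; Giulia–Nate: 1; Giulia–Eva: 1; Giulia–Tomas: 1.
All other pairs contribute 0.
Summing the contributions gives betweenness(Udo) = 10.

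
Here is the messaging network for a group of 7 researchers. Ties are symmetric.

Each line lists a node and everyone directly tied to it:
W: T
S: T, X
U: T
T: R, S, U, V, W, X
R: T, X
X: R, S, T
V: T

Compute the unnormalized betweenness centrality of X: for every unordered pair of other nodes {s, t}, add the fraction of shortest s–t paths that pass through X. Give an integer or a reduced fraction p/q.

1/2

Pairs whose geodesics pass through X — S–R: 1/2.
All other pairs contribute 0.
Summing the contributions gives betweenness(X) = 1/2.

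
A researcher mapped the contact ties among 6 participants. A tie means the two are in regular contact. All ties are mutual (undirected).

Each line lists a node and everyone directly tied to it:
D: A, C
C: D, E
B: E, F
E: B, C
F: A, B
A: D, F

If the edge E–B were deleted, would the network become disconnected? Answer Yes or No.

No

Even without that edge, E still reaches B via E – C – D – A – F – B, so the network stays connected. Not a bridge.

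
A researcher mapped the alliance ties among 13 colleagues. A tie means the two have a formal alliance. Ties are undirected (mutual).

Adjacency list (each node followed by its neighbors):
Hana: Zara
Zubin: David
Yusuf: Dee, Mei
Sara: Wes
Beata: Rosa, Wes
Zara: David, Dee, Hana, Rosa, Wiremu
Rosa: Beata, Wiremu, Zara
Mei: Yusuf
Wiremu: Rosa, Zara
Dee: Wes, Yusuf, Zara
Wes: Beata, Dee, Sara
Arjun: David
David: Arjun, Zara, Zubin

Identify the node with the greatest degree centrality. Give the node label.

Degrees — Arjun:1, Beata:2, David:3, Dee:3, Hana:1, Mei:1, Rosa:3, Sara:1, Wes:3, Wiremu:2, Yusuf:2, Zara:5, Zubin:1.
The maximum is 5, attained only by Zara.

Zara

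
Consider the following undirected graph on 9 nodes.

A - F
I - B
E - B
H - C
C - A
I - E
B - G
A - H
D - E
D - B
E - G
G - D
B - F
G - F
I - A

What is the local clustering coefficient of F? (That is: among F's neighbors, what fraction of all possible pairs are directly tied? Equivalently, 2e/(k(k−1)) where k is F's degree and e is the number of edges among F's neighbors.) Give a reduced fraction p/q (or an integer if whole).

F's neighbors: A, B, and G (k = 3).
Possible neighbor pairs: C(3,2) = 3. Edges among them: B–G → e = 1.
Clustering(F) = 1/3.

1/3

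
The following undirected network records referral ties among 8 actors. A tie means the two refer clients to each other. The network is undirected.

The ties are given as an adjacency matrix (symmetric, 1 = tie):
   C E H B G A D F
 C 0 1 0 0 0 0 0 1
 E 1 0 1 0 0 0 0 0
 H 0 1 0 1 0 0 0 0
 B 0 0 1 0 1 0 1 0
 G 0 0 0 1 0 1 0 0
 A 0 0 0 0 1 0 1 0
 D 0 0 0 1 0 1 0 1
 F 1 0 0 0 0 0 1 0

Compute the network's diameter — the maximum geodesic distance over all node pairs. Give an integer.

4

Eccentricity of each node (its greatest distance to any other): A:4, B:3, C:4, D:3, E:4, F:3, G:4, H:3.
The maximum eccentricity is 4, realized for instance by the pair C–G via C – E – H – B – G. So the diameter is 4.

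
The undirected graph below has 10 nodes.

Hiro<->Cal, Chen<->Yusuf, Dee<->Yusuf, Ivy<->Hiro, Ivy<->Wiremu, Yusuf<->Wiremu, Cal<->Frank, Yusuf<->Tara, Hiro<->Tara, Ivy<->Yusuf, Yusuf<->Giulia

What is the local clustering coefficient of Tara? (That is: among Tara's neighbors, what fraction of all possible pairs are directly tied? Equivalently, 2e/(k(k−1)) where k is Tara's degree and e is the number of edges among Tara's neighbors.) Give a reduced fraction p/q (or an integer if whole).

Tara's neighbors: Hiro and Yusuf (k = 2).
Possible neighbor pairs: C(2,2) = 1. Edges among them: none → e = 0.
Clustering(Tara) = 0/1.

0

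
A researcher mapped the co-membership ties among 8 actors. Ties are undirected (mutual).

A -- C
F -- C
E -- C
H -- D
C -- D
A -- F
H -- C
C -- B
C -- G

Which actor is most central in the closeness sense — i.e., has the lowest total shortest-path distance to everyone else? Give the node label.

C

Farness (sum of distances to all others) for each node — A:12, B:13, C:7, D:12, E:13, F:12, G:13, H:12.
The smallest farness is 7, for C, so C has the highest closeness.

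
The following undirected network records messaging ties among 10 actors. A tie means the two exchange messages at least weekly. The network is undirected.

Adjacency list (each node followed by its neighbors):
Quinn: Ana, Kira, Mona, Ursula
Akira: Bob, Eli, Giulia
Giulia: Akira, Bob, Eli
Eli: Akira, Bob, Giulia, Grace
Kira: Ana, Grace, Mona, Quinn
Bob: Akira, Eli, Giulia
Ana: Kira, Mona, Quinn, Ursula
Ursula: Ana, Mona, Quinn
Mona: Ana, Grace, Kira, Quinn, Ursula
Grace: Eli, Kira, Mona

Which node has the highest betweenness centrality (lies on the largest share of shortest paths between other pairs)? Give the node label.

Grace

Unnormalized betweenness of each node: Akira:0, Ana:1/3, Bob:0, Eli:18, Giulia:0, Grace:20, Kira:5, Mona:31/3, Quinn:1/3, Ursula:0.
Grace has the largest value, 20, making it the main broker — the node through which the most shortest paths run.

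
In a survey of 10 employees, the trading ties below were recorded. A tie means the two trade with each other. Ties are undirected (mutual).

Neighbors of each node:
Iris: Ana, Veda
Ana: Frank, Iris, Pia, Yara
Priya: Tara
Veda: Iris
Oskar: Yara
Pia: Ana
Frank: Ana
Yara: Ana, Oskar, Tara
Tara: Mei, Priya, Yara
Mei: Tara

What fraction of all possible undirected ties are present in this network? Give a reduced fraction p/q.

1/5

There are 9 edges and 10 nodes, so the maximum possible is C(10,2) = 45.
Density = 9/45 = 1/5.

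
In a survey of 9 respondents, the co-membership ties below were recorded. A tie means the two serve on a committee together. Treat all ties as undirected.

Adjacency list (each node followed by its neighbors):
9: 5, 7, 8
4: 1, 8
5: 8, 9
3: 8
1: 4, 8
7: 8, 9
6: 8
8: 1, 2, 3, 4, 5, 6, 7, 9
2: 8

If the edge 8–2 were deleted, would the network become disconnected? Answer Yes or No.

Yes

Without the 8–2 edge there is no alternate route between 8 and 2, so the network disconnects. It is a bridge.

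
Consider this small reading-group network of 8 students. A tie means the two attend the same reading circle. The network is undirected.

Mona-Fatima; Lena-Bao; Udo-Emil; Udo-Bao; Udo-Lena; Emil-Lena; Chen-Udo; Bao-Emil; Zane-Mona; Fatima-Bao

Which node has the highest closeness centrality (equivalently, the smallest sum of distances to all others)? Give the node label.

Bao

Farness (sum of distances to all others) for each node — Bao:11, Chen:19, Emil:14, Fatima:13, Lena:14, Mona:17, Udo:13, Zane:23.
The smallest farness is 11, for Bao, so Bao has the highest closeness.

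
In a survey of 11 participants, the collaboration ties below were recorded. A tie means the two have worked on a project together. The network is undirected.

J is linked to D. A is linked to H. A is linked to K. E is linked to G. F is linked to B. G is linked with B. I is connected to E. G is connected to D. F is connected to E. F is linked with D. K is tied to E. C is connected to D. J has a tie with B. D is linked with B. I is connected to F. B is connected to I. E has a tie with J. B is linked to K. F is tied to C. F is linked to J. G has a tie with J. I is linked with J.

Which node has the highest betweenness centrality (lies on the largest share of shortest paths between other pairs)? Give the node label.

Unnormalized betweenness of each node: A:9, B:143/12, C:0, D:13/4, E:91/12, F:88/15, G:8/15, H:0, I:1/5, J:29/20, K:81/5.
K has the largest value, 81/5, making it the main broker — the node through which the most shortest paths run.

K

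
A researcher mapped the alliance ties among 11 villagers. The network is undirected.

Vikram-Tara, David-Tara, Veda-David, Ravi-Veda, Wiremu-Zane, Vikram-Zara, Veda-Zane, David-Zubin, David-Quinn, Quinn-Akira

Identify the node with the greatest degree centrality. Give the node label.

Degrees — Akira:1, David:4, Quinn:2, Ravi:1, Tara:2, Veda:3, Vikram:2, Wiremu:1, Zane:2, Zara:1, Zubin:1.
The maximum is 4, attained only by David.

David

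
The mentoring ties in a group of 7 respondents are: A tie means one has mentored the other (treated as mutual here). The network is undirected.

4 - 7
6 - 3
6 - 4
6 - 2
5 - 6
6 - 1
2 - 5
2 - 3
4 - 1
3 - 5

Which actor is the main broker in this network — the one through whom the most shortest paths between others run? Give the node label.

6

Unnormalized betweenness of each node: 1:0, 2:0, 3:0, 4:5, 5:0, 6:9, 7:0.
6 has the largest value, 9, making it the main broker — the node through which the most shortest paths run.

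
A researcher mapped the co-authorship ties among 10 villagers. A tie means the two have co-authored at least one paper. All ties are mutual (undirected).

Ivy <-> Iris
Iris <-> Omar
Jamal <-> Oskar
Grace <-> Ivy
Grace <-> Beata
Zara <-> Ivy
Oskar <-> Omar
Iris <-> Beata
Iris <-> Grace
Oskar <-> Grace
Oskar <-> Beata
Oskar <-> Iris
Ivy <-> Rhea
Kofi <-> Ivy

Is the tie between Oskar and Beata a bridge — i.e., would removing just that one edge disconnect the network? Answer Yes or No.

Even without that edge, Oskar still reaches Beata via Oskar – Grace – Beata, so the network stays connected. Not a bridge.

No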